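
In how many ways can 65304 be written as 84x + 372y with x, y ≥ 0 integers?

gcd(372, 84):
  372 = 4·84 + 36
  84 = 2·36 + 12
  36 = 3·12
so gcd(372, 84) = 12.
Back-substitute for Bézout coefficients:
  12 = 84 - 2·36
  ... = 84·(9) + 372·(-2)
Scale by 5442: one solution is (48978, -10884). Reduce x mod 31: (29, 169).
General: x = 29 + 31t, y = 169 - 7t.
x ≥ 0 ⇒ t ≥ 0; y ≥ 0 ⇒ t ≤ 24. So t ∈ [0, 24]: 25 solutions.

25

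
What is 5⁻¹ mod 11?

9

gcd(11, 5) = 1  (11 = 2×5 + 1, 5 = 5×1).
Back-substituting, 5×(-2) + 11×(1) = 1.
So 5×-2 ≡ 1 (mod 11), and -2 mod 11 = 9.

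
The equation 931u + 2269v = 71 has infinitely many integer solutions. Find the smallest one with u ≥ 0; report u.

100

gcd(2269, 931) = 1.
1 divides 71, so solutions exist.
By Bézout, 931·(-446) + 2269·(183) = 1.
Scale by 71/1 = 71: (u₀, v₀) = (-31666, 12993).
General solution: u = -31666 + 2269t, v = 12993 - 931t for integer t.
u ≥ 0: smallest is -31666 mod 2269 = 100 (at t = 14), with v = -41.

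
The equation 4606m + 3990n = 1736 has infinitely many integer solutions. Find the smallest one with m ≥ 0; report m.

236

gcd(4606, 3990) = 14  (4606 = 1*3990 + 616, 3990 = 6*616 + 294, 616 = 2*294 + 28, 294 = 10*28 + 14, 28 = 2*14).
14 divides 1736, so solutions exist.
Back-substituting, 4606*(-136) + 3990*(157) = 14.
Scale by 1736/14 = 124: (m₀, n₀) = (-16864, 19468).
General solution: m = -16864 + 285t, n = 19468 - 329t for integer t.
m ≥ 0: smallest is -16864 mod 285 = 236 (at t = 60), with n = -272.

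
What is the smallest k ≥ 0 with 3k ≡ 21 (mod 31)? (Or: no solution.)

7

gcd(31, 3) = 1  (31 = 10·3 + 1, 3 = 3·1).
1 divides 21, so solutions exist.
Back-substituting, 3·(-10) + 31·(1) = 1.
So 3·(-10) ≡ 1 (mod 31); multiply by 21: k ≡ -210 (mod 31).
Smallest nonnegative: k = -210 mod 31 = 7.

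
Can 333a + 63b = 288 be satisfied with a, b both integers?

yes

gcd(333, 63) = 9.
9 divides 288, so integer solutions exist.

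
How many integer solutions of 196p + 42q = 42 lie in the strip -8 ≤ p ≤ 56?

21

gcd(196, 42) = 14  (196 = 4×42 + 28, 42 = 1×28 + 14, 28 = 2×14).
Back-substituting, 196×(-1) + 42×(5) = 14.
Scale by 3: particular solution (-3, 15); reduce p mod 3: (0, 1).
General solution: p = 0 + 3t, q = 1 - 14t for integer t.
-8 ≤ 0 + 3t ≤ 56 gives t ∈ [-2, 18], which is 21 values.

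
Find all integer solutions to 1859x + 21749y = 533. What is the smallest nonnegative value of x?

1451

gcd(21749, 1859) = 13  (21749 = 11·1859 + 1300, 1859 = 1·1300 + 559, 1300 = 2·559 + 182, 559 = 3·182 + 13, 182 = 14·13).
13 divides 533, so solutions exist.
Back-substituting, 1859·(117) + 21749·(-10) = 13.
Scale by 533/13 = 41: (x₀, y₀) = (4797, -410).
General solution: x = 4797 + 1673t, y = -410 - 143t for integer t.
x ≥ 0: smallest is 4797 mod 1673 = 1451 (at t = -2), with y = -124.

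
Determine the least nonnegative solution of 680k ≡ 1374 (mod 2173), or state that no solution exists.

gcd(2173, 680):
  2173 = 3·680 + 133
  680 = 5·133 + 15
  133 = 8·15 + 13
  15 = 1·13 + 2
  13 = 6·2 + 1
  2 = 2·1
so gcd(2173, 680) = 1.
1 divides 1374, so solutions exist.
Back-substitute for Bézout coefficients:
  1 = 13 - 6·2
  ... = 680·(-1013) + 2173·(317)
So 680·(-1013) ≡ 1 (mod 2173); multiply by 1374: k ≡ -1391862 (mod 2173).
Smallest nonnegative: k = -1391862 mod 2173 = 1031.

1031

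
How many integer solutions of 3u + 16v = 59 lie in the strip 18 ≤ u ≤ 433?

gcd(16, 3) = 1.
By Bézout, 3×(-5) + 16×(1) = 1.
Particular solution: (9, 2).
General solution: u = 9 + 16t, v = 2 - 3t for integer t.
18 ≤ 9 + 16t ≤ 433 gives t ∈ [1, 26], which is 26 values.

26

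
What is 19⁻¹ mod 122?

gcd(122, 19) = 1.
By Bézout, 19×(45) + 122×(-7) = 1.
So 19×45 ≡ 1 (mod 122), and 45 mod 122 = 45.

45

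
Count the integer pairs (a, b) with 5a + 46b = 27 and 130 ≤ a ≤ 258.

gcd(46, 5) = 1.
By Bézout, 5*(-9) + 46*(1) = 1.
Particular solution: (33, -3).
General solution: a = 33 + 46t, b = -3 - 5t for integer t.
130 ≤ 33 + 46t ≤ 258 gives t ∈ [3, 4], which is 2 values.

2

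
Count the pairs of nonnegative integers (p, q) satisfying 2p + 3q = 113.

19

gcd(3, 2):
  3 = 1·2 + 1
  2 = 2·1
so gcd(3, 2) = 1.
Back-substitute for Bézout coefficients:
  1 = 3 - 1·2
  ... = 2·(-1) + 3·(1)
Scale by 113: one solution is (-113, 113). Reduce p mod 3: (1, 37).
General: p = 1 + 3t, q = 37 - 2t.
p ≥ 0 ⇒ t ≥ 0; q ≥ 0 ⇒ t ≤ 18. So t ∈ [0, 18]: 19 solutions.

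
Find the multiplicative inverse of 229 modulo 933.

823

gcd(933, 229):
  933 = 4*229 + 17
  229 = 13*17 + 8
  17 = 2*8 + 1
  8 = 8*1
so gcd(933, 229) = 1.
Back-substitute for Bézout coefficients:
  1 = 17 - 2*8
  ... = 229*(-110) + 933*(27)
So 229*-110 ≡ 1 (mod 933), and -110 mod 933 = 823.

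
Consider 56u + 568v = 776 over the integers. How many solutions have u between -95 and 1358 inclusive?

gcd(568, 56) = 8  (568 = 10*56 + 8, 56 = 7*8).
Back-substituting, 56*(-10) + 568*(1) = 8.
Scale by 97: particular solution (-970, 97); reduce u mod 71: (24, -1).
General solution: u = 24 + 71t, v = -1 - 7t for integer t.
-95 ≤ 24 + 71t ≤ 1358 gives t ∈ [-1, 18], which is 20 values.

20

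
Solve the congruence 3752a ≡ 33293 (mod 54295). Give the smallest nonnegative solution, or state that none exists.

gcd(54295, 3752):
  54295 = 14×3752 + 1767
  3752 = 2×1767 + 218
  1767 = 8×218 + 23
  218 = 9×23 + 11
  23 = 2×11 + 1
  11 = 11×1
so gcd(54295, 3752) = 1.
1 divides 33293, so solutions exist.
Back-substitute for Bézout coefficients:
  1 = 23 - 2×11
  ... = 3752×(-4732) + 54295×(327)
So 3752×(-4732) ≡ 1 (mod 54295); multiply by 33293: a ≡ -157542476 (mod 54295).
Smallest nonnegative: a = -157542476 mod 54295 = 21614.

21614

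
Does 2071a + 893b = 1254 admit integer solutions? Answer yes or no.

gcd(2071, 893) = 19.
19 divides 1254, so integer solutions exist.

yes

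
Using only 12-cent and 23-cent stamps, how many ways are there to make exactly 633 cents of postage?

Need nonnegative integers with 12j + 23k = 633.
gcd(12, 23) = 1, and 12·(2) + 23·(-1) = 1.
So (j₀, k₀) = (1266, -633); general j = 1266 + 23t, k = -633 - 12t.
j ≥ 0 ⇒ t ≥ -55; k ≥ 0 ⇒ t ≤ -53. That's 3 values of t.

3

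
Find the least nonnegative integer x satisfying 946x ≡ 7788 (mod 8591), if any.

gcd(8591, 946) = 11  (8591 = 9×946 + 77, 946 = 12×77 + 22, 77 = 3×22 + 11, 22 = 2×11).
11 divides 7788, so solutions exist.
Back-substituting, 946×(-336) + 8591×(37) = 11.
So 946×(-336) ≡ 11 (mod 8591); multiply by 708: x ≡ -237888 (mod 781).
Smallest nonnegative: x = -237888 mod 781 = 317.

317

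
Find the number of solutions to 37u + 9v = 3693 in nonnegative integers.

11

gcd(37, 9):
  37 = 4×9 + 1
  9 = 9×1
so gcd(37, 9) = 1.
Back-substitute for Bézout coefficients:
  1 = 37 - 4×9
  ... = 37×(1) + 9×(-4)
Scale by 3693: one solution is (3693, -14772). Reduce u mod 9: (3, 398).
General: u = 3 + 9t, v = 398 - 37t.
u ≥ 0 ⇒ t ≥ 0; v ≥ 0 ⇒ t ≤ 10. So t ∈ [0, 10]: 11 solutions.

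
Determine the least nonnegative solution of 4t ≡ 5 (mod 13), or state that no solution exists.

gcd(13, 4) = 1  (13 = 3·4 + 1, 4 = 4·1).
1 divides 5, so solutions exist.
Back-substituting, 4·(-3) + 13·(1) = 1.
So 4·(-3) ≡ 1 (mod 13); multiply by 5: t ≡ -15 (mod 13).
Smallest nonnegative: t = -15 mod 13 = 11.

11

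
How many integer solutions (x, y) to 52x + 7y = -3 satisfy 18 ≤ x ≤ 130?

16

gcd(52, 7):
  52 = 7×7 + 3
  7 = 2×3 + 1
  3 = 3×1
so gcd(52, 7) = 1.
Back-substitute for Bézout coefficients:
  1 = 7 - 2×3
  ... = 52×(-2) + 7×(15)
Scale by -3: particular solution (6, -45); reduce x mod 7: (6, -45).
General solution: x = 6 + 7t, y = -45 - 52t for integer t.
18 ≤ 6 + 7t ≤ 130 gives t ∈ [2, 17], which is 16 values.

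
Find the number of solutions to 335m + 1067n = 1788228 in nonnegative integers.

gcd(1067, 335) = 1.
By Bézout, 335×(86) + 1067×(-27) = 1.
One solution: (898, 1394).
General: m = 898 + 1067t, n = 1394 - 335t.
m ≥ 0 ⇒ t ≥ 0; n ≥ 0 ⇒ t ≤ 4. So t ∈ [0, 4]: 5 solutions.

5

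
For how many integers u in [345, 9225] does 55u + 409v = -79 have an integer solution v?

22

gcd(409, 55) = 1  (409 = 7×55 + 24, 55 = 2×24 + 7, 24 = 3×7 + 3, 7 = 2×3 + 1, 3 = 3×1).
Back-substituting, 55×(119) + 409×(-16) = 1.
Scale by -79: particular solution (-9401, 1264); reduce u mod 409: (6, -1).
General solution: u = 6 + 409t, v = -1 - 55t for integer t.
345 ≤ 6 + 409t ≤ 9225 gives t ∈ [1, 22], which is 22 values.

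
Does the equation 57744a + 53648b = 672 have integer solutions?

yes

gcd(57744, 53648) = 16.
16 divides 672, so integer solutions exist.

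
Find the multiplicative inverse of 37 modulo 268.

29

gcd(268, 37) = 1.
By Bézout, 37×(29) + 268×(-4) = 1.
So 37×29 ≡ 1 (mod 268), and 29 mod 268 = 29.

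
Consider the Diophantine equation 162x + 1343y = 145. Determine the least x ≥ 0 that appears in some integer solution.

gcd(1343, 162) = 1  (1343 = 8·162 + 47, 162 = 3·47 + 21, 47 = 2·21 + 5, 21 = 4·5 + 1, 5 = 5·1).
1 divides 145, so solutions exist.
Back-substituting, 162·(257) + 1343·(-31) = 1.
Scale by 145/1 = 145: (x₀, y₀) = (37265, -4495).
General solution: x = 37265 + 1343t, y = -4495 - 162t for integer t.
x ≥ 0: smallest is 37265 mod 1343 = 1004 (at t = -27), with y = -121.

1004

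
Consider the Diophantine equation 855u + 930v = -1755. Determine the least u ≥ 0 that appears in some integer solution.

gcd(930, 855):
  930 = 1×855 + 75
  855 = 11×75 + 30
  75 = 2×30 + 15
  30 = 2×15
so gcd(930, 855) = 15.
15 divides -1755, so solutions exist.
Back-substitute for Bézout coefficients:
  15 = 75 - 2×30
  ... = 855×(-25) + 930×(23)
Scale by -1755/15 = -117: (u₀, v₀) = (2925, -2691).
General solution: u = 2925 + 62t, v = -2691 - 57t for integer t.
u ≥ 0: smallest is 2925 mod 62 = 11 (at t = -47), with v = -12.

11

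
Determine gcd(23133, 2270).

gcd(23133, 2270):
  23133 = 10*2270 + 433
  2270 = 5*433 + 105
  433 = 4*105 + 13
  105 = 8*13 + 1
  13 = 13*1
so gcd(23133, 2270) = 1.

1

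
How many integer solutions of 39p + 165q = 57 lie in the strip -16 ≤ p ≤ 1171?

gcd(165, 39):
  165 = 4*39 + 9
  39 = 4*9 + 3
  9 = 3*3
so gcd(165, 39) = 3.
Back-substitute for Bézout coefficients:
  3 = 39 - 4*9
  ... = 39*(17) + 165*(-4)
Scale by 19: particular solution (323, -76); reduce p mod 55: (48, -11).
General solution: p = 48 + 55t, q = -11 - 13t for integer t.
-16 ≤ 48 + 55t ≤ 1171 gives t ∈ [-1, 20], which is 22 values.

22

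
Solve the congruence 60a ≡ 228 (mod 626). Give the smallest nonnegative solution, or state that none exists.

gcd(626, 60) = 2.
2 divides 228, so solutions exist.
By Bézout, 60×(-73) + 626×(7) = 2.
So 60×(-73) ≡ 2 (mod 626); multiply by 114: a ≡ -8322 (mod 313).
Smallest nonnegative: a = -8322 mod 313 = 129.

129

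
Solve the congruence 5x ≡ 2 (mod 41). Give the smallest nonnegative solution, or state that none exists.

25

gcd(41, 5) = 1  (41 = 8*5 + 1, 5 = 5*1).
1 divides 2, so solutions exist.
Back-substituting, 5*(-8) + 41*(1) = 1.
So 5*(-8) ≡ 1 (mod 41); multiply by 2: x ≡ -16 (mod 41).
Smallest nonnegative: x = -16 mod 41 = 25.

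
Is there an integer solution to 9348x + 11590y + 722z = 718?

no

gcd(11590, 9348) = 38.
gcd(38, 722) = 38.
38 does not divide 718 (remainder 34), so no integer solutions.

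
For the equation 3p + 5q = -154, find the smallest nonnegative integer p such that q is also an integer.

gcd(5, 3):
  5 = 1·3 + 2
  3 = 1·2 + 1
  2 = 2·1
so gcd(5, 3) = 1.
1 divides -154, so solutions exist.
Back-substitute for Bézout coefficients:
  1 = 3 - 1·2
  ... = 3·(2) + 5·(-1)
Scale by -154/1 = -154: (p₀, q₀) = (-308, 154).
General solution: p = -308 + 5t, q = 154 - 3t for integer t.
p ≥ 0: smallest is -308 mod 5 = 2 (at t = 62), with q = -32.

2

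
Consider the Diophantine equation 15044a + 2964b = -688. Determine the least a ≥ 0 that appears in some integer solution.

685

gcd(15044, 2964):
  15044 = 5*2964 + 224
  2964 = 13*224 + 52
  224 = 4*52 + 16
  52 = 3*16 + 4
  16 = 4*4
so gcd(15044, 2964) = 4.
4 divides -688, so solutions exist.
Back-substitute for Bézout coefficients:
  4 = 52 - 3*16
  ... = 15044*(-172) + 2964*(873)
Scale by -688/4 = -172: (a₀, b₀) = (29584, -150156).
General solution: a = 29584 + 741t, b = -150156 - 3761t for integer t.
a ≥ 0: smallest is 29584 mod 741 = 685 (at t = -39), with b = -3477.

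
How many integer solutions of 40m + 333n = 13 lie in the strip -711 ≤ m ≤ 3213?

gcd(333, 40) = 1.
By Bézout, 40·(25) + 333·(-3) = 1.
Particular solution: (325, -39).
General solution: m = 325 + 333t, n = -39 - 40t for integer t.
-711 ≤ 325 + 333t ≤ 3213 gives t ∈ [-3, 8], which is 12 values.

12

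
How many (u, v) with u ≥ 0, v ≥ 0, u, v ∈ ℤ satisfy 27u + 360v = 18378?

gcd(360, 27) = 9  (360 = 13*27 + 9, 27 = 3*9).
Back-substituting, 27*(-13) + 360*(1) = 9.
Scale by 2042: one solution is (-26546, 2042). Reduce u mod 40: (14, 50).
General: u = 14 + 40t, v = 50 - 3t.
u ≥ 0 ⇒ t ≥ 0; v ≥ 0 ⇒ t ≤ 16. So t ∈ [0, 16]: 17 solutions.

17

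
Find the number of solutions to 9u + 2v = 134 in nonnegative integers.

8

gcd(9, 2) = 1  (9 = 4*2 + 1, 2 = 2*1).
Back-substituting, 9*(1) + 2*(-4) = 1.
Scale by 134: one solution is (134, -536). Reduce u mod 2: (0, 67).
General: u = 0 + 2t, v = 67 - 9t.
u ≥ 0 ⇒ t ≥ 0; v ≥ 0 ⇒ t ≤ 7. So t ∈ [0, 7]: 8 solutions.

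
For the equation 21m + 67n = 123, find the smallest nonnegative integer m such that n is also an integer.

25

gcd(67, 21) = 1.
1 divides 123, so solutions exist.
By Bézout, 21*(16) + 67*(-5) = 1.
Scale by 123/1 = 123: (m₀, n₀) = (1968, -615).
General solution: m = 1968 + 67t, n = -615 - 21t for integer t.
m ≥ 0: smallest is 1968 mod 67 = 25 (at t = -29), with n = -6.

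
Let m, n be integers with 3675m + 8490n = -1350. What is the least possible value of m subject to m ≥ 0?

196

gcd(8490, 3675) = 15.
15 divides -1350, so solutions exist.
By Bézout, 3675*(67) + 8490*(-29) = 15.
Scale by -1350/15 = -90: (m₀, n₀) = (-6030, 2610).
General solution: m = -6030 + 566t, n = 2610 - 245t for integer t.
m ≥ 0: smallest is -6030 mod 566 = 196 (at t = 11), with n = -85.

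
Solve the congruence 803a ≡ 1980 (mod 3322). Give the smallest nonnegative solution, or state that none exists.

230

gcd(3322, 803) = 11.
11 divides 1980, so solutions exist.
By Bézout, 803×(-91) + 3322×(22) = 11.
So 803×(-91) ≡ 11 (mod 3322); multiply by 180: a ≡ -16380 (mod 302).
Smallest nonnegative: a = -16380 mod 302 = 230.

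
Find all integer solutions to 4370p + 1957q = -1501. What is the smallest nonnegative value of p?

1

gcd(4370, 1957) = 19.
19 divides -1501, so solutions exist.
By Bézout, 4370·(-30) + 1957·(67) = 19.
Scale by -1501/19 = -79: (p₀, q₀) = (2370, -5293).
General solution: p = 2370 + 103t, q = -5293 - 230t for integer t.
p ≥ 0: smallest is 2370 mod 103 = 1 (at t = -23), with q = -3.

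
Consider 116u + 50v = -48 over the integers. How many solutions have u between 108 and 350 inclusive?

gcd(116, 50) = 2.
By Bézout, 116*(-3) + 50*(7) = 2.
Particular solution: (22, -52).
General solution: u = 22 + 25t, v = -52 - 58t for integer t.
108 ≤ 22 + 25t ≤ 350 gives t ∈ [4, 13], which is 10 values.

10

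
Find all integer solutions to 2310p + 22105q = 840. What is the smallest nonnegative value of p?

gcd(22105, 2310) = 5.
5 divides 840, so solutions exist.
By Bézout, 2310·(-622) + 22105·(65) = 5.
Scale by 840/5 = 168: (p₀, q₀) = (-104496, 10920).
General solution: p = -104496 + 4421t, q = 10920 - 462t for integer t.
p ≥ 0: smallest is -104496 mod 4421 = 1608 (at t = 24), with q = -168.

1608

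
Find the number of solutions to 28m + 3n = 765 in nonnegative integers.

gcd(28, 3) = 1  (28 = 9*3 + 1, 3 = 3*1).
Back-substituting, 28*(1) + 3*(-9) = 1.
Scale by 765: one solution is (765, -6885). Reduce m mod 3: (0, 255).
General: m = 0 + 3t, n = 255 - 28t.
m ≥ 0 ⇒ t ≥ 0; n ≥ 0 ⇒ t ≤ 9. So t ∈ [0, 9]: 10 solutions.

10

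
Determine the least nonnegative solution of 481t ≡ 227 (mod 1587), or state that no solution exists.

gcd(1587, 481) = 1  (1587 = 3·481 + 144, 481 = 3·144 + 49, 144 = 2·49 + 46, 49 = 1·46 + 3, 46 = 15·3 + 1, 3 = 3·1).
1 divides 227, so solutions exist.
Back-substituting, 481·(-518) + 1587·(157) = 1.
So 481·(-518) ≡ 1 (mod 1587); multiply by 227: t ≡ -117586 (mod 1587).
Smallest nonnegative: t = -117586 mod 1587 = 1439.

1439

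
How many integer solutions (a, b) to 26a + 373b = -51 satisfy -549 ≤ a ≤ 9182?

gcd(373, 26):
  373 = 14·26 + 9
  26 = 2·9 + 8
  9 = 1·8 + 1
  8 = 8·1
so gcd(373, 26) = 1.
Back-substitute for Bézout coefficients:
  1 = 9 - 1·8
  ... = 26·(-43) + 373·(3)
Scale by -51: particular solution (2193, -153); reduce a mod 373: (328, -23).
General solution: a = 328 + 373t, b = -23 - 26t for integer t.
-549 ≤ 328 + 373t ≤ 9182 gives t ∈ [-2, 23], which is 26 values.

26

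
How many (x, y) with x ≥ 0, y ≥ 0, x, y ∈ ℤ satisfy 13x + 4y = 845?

gcd(13, 4) = 1.
By Bézout, 13*(1) + 4*(-3) = 1.
One solution: (1, 208).
General: x = 1 + 4t, y = 208 - 13t.
x ≥ 0 ⇒ t ≥ 0; y ≥ 0 ⇒ t ≤ 16. So t ∈ [0, 16]: 17 solutions.

17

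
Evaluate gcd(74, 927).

1

gcd(927, 74) = 1  (927 = 12*74 + 39, 74 = 1*39 + 35, 39 = 1*35 + 4, 35 = 8*4 + 3, 4 = 1*3 + 1, 3 = 3*1).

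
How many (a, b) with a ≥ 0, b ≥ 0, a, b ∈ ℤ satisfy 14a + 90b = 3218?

gcd(90, 14) = 2  (90 = 6*14 + 6, 14 = 2*6 + 2, 6 = 3*2).
Back-substituting, 14*(13) + 90*(-2) = 2.
Scale by 1609: one solution is (20917, -3218). Reduce a mod 45: (37, 30).
General: a = 37 + 45t, b = 30 - 7t.
a ≥ 0 ⇒ t ≥ 0; b ≥ 0 ⇒ t ≤ 4. So t ∈ [0, 4]: 5 solutions.

5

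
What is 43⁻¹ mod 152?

gcd(152, 43) = 1.
By Bézout, 43×(-53) + 152×(15) = 1.
So 43×-53 ≡ 1 (mod 152), and -53 mod 152 = 99.

99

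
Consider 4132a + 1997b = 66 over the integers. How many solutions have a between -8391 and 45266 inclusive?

27

gcd(4132, 1997):
  4132 = 2*1997 + 138
  1997 = 14*138 + 65
  138 = 2*65 + 8
  65 = 8*8 + 1
  8 = 8*1
so gcd(4132, 1997) = 1.
Back-substitute for Bézout coefficients:
  1 = 65 - 8*8
  ... = 4132*(-246) + 1997*(509)
Scale by 66: particular solution (-16236, 33594); reduce a mod 1997: (1737, -3594).
General solution: a = 1737 + 1997t, b = -3594 - 4132t for integer t.
-8391 ≤ 1737 + 1997t ≤ 45266 gives t ∈ [-5, 21], which is 27 values.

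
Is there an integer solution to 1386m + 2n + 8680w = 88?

gcd(1386, 2) = 2  (1386 = 693·2).
gcd(2, 8680) = 2.
2 divides 88, so integer solutions exist.

yes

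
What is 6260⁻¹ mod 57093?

gcd(57093, 6260):
  57093 = 9×6260 + 753
  6260 = 8×753 + 236
  753 = 3×236 + 45
  236 = 5×45 + 11
  45 = 4×11 + 1
  11 = 11×1
so gcd(57093, 6260) = 1.
Back-substitute for Bézout coefficients:
  1 = 45 - 4×11
  ... = 6260×(-5080) + 57093×(557)
So 6260×-5080 ≡ 1 (mod 57093), and -5080 mod 57093 = 52013.

52013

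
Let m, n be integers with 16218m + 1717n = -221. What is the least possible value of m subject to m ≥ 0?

gcd(16218, 1717) = 17  (16218 = 9·1717 + 765, 1717 = 2·765 + 187, 765 = 4·187 + 17, 187 = 11·17).
17 divides -221, so solutions exist.
Back-substituting, 16218·(9) + 1717·(-85) = 17.
Scale by -221/17 = -13: (m₀, n₀) = (-117, 1105).
General solution: m = -117 + 101t, n = 1105 - 954t for integer t.
m ≥ 0: smallest is -117 mod 101 = 85 (at t = 2), with n = -803.

85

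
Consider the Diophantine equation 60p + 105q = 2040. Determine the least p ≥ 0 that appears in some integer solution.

6

gcd(105, 60):
  105 = 1×60 + 45
  60 = 1×45 + 15
  45 = 3×15
so gcd(105, 60) = 15.
15 divides 2040, so solutions exist.
Back-substitute for Bézout coefficients:
  15 = 60 - 1×45
  ... = 60×(2) + 105×(-1)
Scale by 2040/15 = 136: (p₀, q₀) = (272, -136).
General solution: p = 272 + 7t, q = -136 - 4t for integer t.
p ≥ 0: smallest is 272 mod 7 = 6 (at t = -38), with q = 16.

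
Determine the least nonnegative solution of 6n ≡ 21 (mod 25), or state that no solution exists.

16

gcd(25, 6):
  25 = 4·6 + 1
  6 = 6·1
so gcd(25, 6) = 1.
1 divides 21, so solutions exist.
Back-substitute for Bézout coefficients:
  1 = 25 - 4·6
  ... = 6·(-4) + 25·(1)
So 6·(-4) ≡ 1 (mod 25); multiply by 21: n ≡ -84 (mod 25).
Smallest nonnegative: n = -84 mod 25 = 16.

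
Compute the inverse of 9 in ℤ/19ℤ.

gcd(19, 9):
  19 = 2·9 + 1
  9 = 9·1
so gcd(19, 9) = 1.
Back-substitute for Bézout coefficients:
  1 = 19 - 2·9
  ... = 9·(-2) + 19·(1)
So 9·-2 ≡ 1 (mod 19), and -2 mod 19 = 17.

17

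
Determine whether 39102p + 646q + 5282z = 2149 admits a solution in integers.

no

gcd(39102, 646):
  39102 = 60×646 + 342
  646 = 1×342 + 304
  342 = 1×304 + 38
  304 = 8×38
so gcd(39102, 646) = 38.
gcd(38, 5282) = 38.
38 does not divide 2149 (remainder 21), so no integer solutions.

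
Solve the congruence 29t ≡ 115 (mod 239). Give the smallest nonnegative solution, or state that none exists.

210

gcd(239, 29) = 1.
1 divides 115, so solutions exist.
By Bézout, 29×(33) + 239×(-4) = 1.
So 29×(33) ≡ 1 (mod 239); multiply by 115: t ≡ 3795 (mod 239).
Smallest nonnegative: t = 3795 mod 239 = 210.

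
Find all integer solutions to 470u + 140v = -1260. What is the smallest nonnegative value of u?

gcd(470, 140) = 10  (470 = 3×140 + 50, 140 = 2×50 + 40, 50 = 1×40 + 10, 40 = 4×10).
10 divides -1260, so solutions exist.
Back-substituting, 470×(3) + 140×(-10) = 10.
Scale by -1260/10 = -126: (u₀, v₀) = (-378, 1260).
General solution: u = -378 + 14t, v = 1260 - 47t for integer t.
u ≥ 0: smallest is -378 mod 14 = 0 (at t = 27), with v = -9.

0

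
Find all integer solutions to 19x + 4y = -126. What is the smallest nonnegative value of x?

gcd(19, 4):
  19 = 4×4 + 3
  4 = 1×3 + 1
  3 = 3×1
so gcd(19, 4) = 1.
1 divides -126, so solutions exist.
Back-substitute for Bézout coefficients:
  1 = 4 - 1×3
  ... = 19×(-1) + 4×(5)
Scale by -126/1 = -126: (x₀, y₀) = (126, -630).
General solution: x = 126 + 4t, y = -630 - 19t for integer t.
x ≥ 0: smallest is 126 mod 4 = 2 (at t = -31), with y = -41.

2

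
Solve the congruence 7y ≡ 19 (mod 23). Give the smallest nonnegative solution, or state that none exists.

6

gcd(23, 7) = 1.
1 divides 19, so solutions exist.
By Bézout, 7×(10) + 23×(-3) = 1.
So 7×(10) ≡ 1 (mod 23); multiply by 19: y ≡ 190 (mod 23).
Smallest nonnegative: y = 190 mod 23 = 6.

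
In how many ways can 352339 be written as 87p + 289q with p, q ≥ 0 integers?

14

gcd(289, 87) = 1  (289 = 3*87 + 28, 87 = 3*28 + 3, 28 = 9*3 + 1, 3 = 3*1).
Back-substituting, 87*(-93) + 289*(28) = 1.
Scale by 352339: one solution is (-32767527, 9865492). Reduce p mod 289: (160, 1171).
General: p = 160 + 289t, q = 1171 - 87t.
p ≥ 0 ⇒ t ≥ 0; q ≥ 0 ⇒ t ≤ 13. So t ∈ [0, 13]: 14 solutions.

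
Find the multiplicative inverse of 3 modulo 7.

5

gcd(7, 3):
  7 = 2×3 + 1
  3 = 3×1
so gcd(7, 3) = 1.
Back-substitute for Bézout coefficients:
  1 = 7 - 2×3
  ... = 3×(-2) + 7×(1)
So 3×-2 ≡ 1 (mod 7), and -2 mod 7 = 5.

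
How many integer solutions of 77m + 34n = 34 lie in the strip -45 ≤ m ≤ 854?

gcd(77, 34) = 1.
By Bézout, 77×(-15) + 34×(34) = 1.
Particular solution: (0, 1).
General solution: m = 0 + 34t, n = 1 - 77t for integer t.
-45 ≤ 0 + 34t ≤ 854 gives t ∈ [-1, 25], which is 27 values.

27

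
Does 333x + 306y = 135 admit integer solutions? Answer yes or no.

gcd(333, 306) = 9  (333 = 1·306 + 27, 306 = 11·27 + 9, 27 = 3·9).
9 divides 135, so integer solutions exist.

yes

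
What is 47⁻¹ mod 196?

gcd(196, 47):
  196 = 4*47 + 8
  47 = 5*8 + 7
  8 = 1*7 + 1
  7 = 7*1
so gcd(196, 47) = 1.
Back-substitute for Bézout coefficients:
  1 = 8 - 1*7
  ... = 47*(-25) + 196*(6)
So 47*-25 ≡ 1 (mod 196), and -25 mod 196 = 171.

171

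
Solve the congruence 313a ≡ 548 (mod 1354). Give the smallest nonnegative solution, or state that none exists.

gcd(1354, 313):
  1354 = 4·313 + 102
  313 = 3·102 + 7
  102 = 14·7 + 4
  7 = 1·4 + 3
  4 = 1·3 + 1
  3 = 3·1
so gcd(1354, 313) = 1.
1 divides 548, so solutions exist.
Back-substitute for Bézout coefficients:
  1 = 4 - 1·3
  ... = 313·(-385) + 1354·(89)
So 313·(-385) ≡ 1 (mod 1354); multiply by 548: a ≡ -210980 (mod 1354).
Smallest nonnegative: a = -210980 mod 1354 = 244.

244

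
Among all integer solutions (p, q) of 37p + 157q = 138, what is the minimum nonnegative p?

148

gcd(157, 37):
  157 = 4×37 + 9
  37 = 4×9 + 1
  9 = 9×1
so gcd(157, 37) = 1.
1 divides 138, so solutions exist.
Back-substitute for Bézout coefficients:
  1 = 37 - 4×9
  ... = 37×(17) + 157×(-4)
Scale by 138/1 = 138: (p₀, q₀) = (2346, -552).
General solution: p = 2346 + 157t, q = -552 - 37t for integer t.
p ≥ 0: smallest is 2346 mod 157 = 148 (at t = -14), with q = -34.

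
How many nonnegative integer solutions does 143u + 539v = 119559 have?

gcd(539, 143):
  539 = 3*143 + 110
  143 = 1*110 + 33
  110 = 3*33 + 11
  33 = 3*11
so gcd(539, 143) = 11.
Back-substitute for Bézout coefficients:
  11 = 110 - 3*33
  ... = 143*(-15) + 539*(4)
Scale by 10869: one solution is (-163035, 43476). Reduce u mod 49: (37, 212).
General: u = 37 + 49t, v = 212 - 13t.
u ≥ 0 ⇒ t ≥ 0; v ≥ 0 ⇒ t ≤ 16. So t ∈ [0, 16]: 17 solutions.

17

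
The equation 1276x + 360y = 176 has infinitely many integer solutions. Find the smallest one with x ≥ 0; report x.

56

gcd(1276, 360) = 4.
4 divides 176, so solutions exist.
By Bézout, 1276*(-11) + 360*(39) = 4.
Scale by 176/4 = 44: (x₀, y₀) = (-484, 1716).
General solution: x = -484 + 90t, y = 1716 - 319t for integer t.
x ≥ 0: smallest is -484 mod 90 = 56 (at t = 6), with y = -198.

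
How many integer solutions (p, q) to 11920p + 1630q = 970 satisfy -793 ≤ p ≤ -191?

gcd(11920, 1630) = 10.
By Bézout, 11920·(16) + 1630·(-117) = 10.
Particular solution: (85, -621).
General solution: p = 85 + 163t, q = -621 - 1192t for integer t.
-793 ≤ 85 + 163t ≤ -191 gives t ∈ [-5, -2], which is 4 values.

4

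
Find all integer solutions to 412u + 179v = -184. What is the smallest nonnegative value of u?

gcd(412, 179):
  412 = 2×179 + 54
  179 = 3×54 + 17
  54 = 3×17 + 3
  17 = 5×3 + 2
  3 = 1×2 + 1
  2 = 2×1
so gcd(412, 179) = 1.
1 divides -184, so solutions exist.
Back-substitute for Bézout coefficients:
  1 = 3 - 1×2
  ... = 412×(63) + 179×(-145)
Scale by -184/1 = -184: (u₀, v₀) = (-11592, 26680).
General solution: u = -11592 + 179t, v = 26680 - 412t for integer t.
u ≥ 0: smallest is -11592 mod 179 = 43 (at t = 65), with v = -100.

43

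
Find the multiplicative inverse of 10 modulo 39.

gcd(39, 10) = 1.
By Bézout, 10×(4) + 39×(-1) = 1.
So 10×4 ≡ 1 (mod 39), and 4 mod 39 = 4.

4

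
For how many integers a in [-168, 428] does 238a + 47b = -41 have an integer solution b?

13

gcd(238, 47):
  238 = 5·47 + 3
  47 = 15·3 + 2
  3 = 1·2 + 1
  2 = 2·1
so gcd(238, 47) = 1.
Back-substitute for Bézout coefficients:
  1 = 3 - 1·2
  ... = 238·(16) + 47·(-81)
Scale by -41: particular solution (-656, 3321); reduce a mod 47: (2, -11).
General solution: a = 2 + 47t, b = -11 - 238t for integer t.
-168 ≤ 2 + 47t ≤ 428 gives t ∈ [-3, 9], which is 13 values.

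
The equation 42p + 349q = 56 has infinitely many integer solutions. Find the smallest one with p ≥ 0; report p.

234

gcd(349, 42):
  349 = 8·42 + 13
  42 = 3·13 + 3
  13 = 4·3 + 1
  3 = 3·1
so gcd(349, 42) = 1.
1 divides 56, so solutions exist.
Back-substitute for Bézout coefficients:
  1 = 13 - 4·3
  ... = 42·(-108) + 349·(13)
Scale by 56/1 = 56: (p₀, q₀) = (-6048, 728).
General solution: p = -6048 + 349t, q = 728 - 42t for integer t.
p ≥ 0: smallest is -6048 mod 349 = 234 (at t = 18), with q = -28.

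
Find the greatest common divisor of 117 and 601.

gcd(601, 117):
  601 = 5×117 + 16
  117 = 7×16 + 5
  16 = 3×5 + 1
  5 = 5×1
so gcd(601, 117) = 1.

1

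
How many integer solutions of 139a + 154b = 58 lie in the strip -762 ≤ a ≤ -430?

2

gcd(154, 139):
  154 = 1*139 + 15
  139 = 9*15 + 4
  15 = 3*4 + 3
  4 = 1*3 + 1
  3 = 3*1
so gcd(154, 139) = 1.
Back-substitute for Bézout coefficients:
  1 = 4 - 1*3
  ... = 139*(41) + 154*(-37)
Scale by 58: particular solution (2378, -2146); reduce a mod 154: (68, -61).
General solution: a = 68 + 154t, b = -61 - 139t for integer t.
-762 ≤ 68 + 154t ≤ -430 gives t ∈ [-5, -4], which is 2 values.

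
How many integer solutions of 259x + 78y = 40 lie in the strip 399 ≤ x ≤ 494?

1

gcd(259, 78) = 1  (259 = 3·78 + 25, 78 = 3·25 + 3, 25 = 8·3 + 1, 3 = 3·1).
Back-substituting, 259·(25) + 78·(-83) = 1.
Scale by 40: particular solution (1000, -3320); reduce x mod 78: (64, -212).
General solution: x = 64 + 78t, y = -212 - 259t for integer t.
399 ≤ 64 + 78t ≤ 494 gives t ∈ [5, 5], which is 1 value.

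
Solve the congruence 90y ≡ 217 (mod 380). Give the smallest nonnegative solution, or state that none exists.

gcd(380, 90) = 10.
10 does not divide 217, so the congruence has no solution.

no solution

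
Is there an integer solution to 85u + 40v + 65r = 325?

yes

gcd(85, 40):
  85 = 2*40 + 5
  40 = 8*5
so gcd(85, 40) = 5.
gcd(5, 65) = 5.
5 divides 325, so integer solutions exist.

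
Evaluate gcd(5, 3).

gcd(5, 3):
  5 = 1×3 + 2
  3 = 1×2 + 1
  2 = 2×1
so gcd(5, 3) = 1.

1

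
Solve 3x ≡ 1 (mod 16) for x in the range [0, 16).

gcd(16, 3):
  16 = 5×3 + 1
  3 = 3×1
so gcd(16, 3) = 1.
Back-substitute for Bézout coefficients:
  1 = 16 - 5×3
  ... = 3×(-5) + 16×(1)
So 3×-5 ≡ 1 (mod 16), and -5 mod 16 = 11.

11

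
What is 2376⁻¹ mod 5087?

gcd(5087, 2376) = 1.
By Bézout, 2376×(-820) + 5087×(383) = 1.
So 2376×-820 ≡ 1 (mod 5087), and -820 mod 5087 = 4267.

4267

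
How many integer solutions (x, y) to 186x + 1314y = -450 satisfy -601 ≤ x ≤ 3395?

18

gcd(1314, 186):
  1314 = 7×186 + 12
  186 = 15×12 + 6
  12 = 2×6
so gcd(1314, 186) = 6.
Back-substitute for Bézout coefficients:
  6 = 186 - 15×12
  ... = 186×(106) + 1314×(-15)
Scale by -75: particular solution (-7950, 1125); reduce x mod 219: (153, -22).
General solution: x = 153 + 219t, y = -22 - 31t for integer t.
-601 ≤ 153 + 219t ≤ 3395 gives t ∈ [-3, 14], which is 18 values.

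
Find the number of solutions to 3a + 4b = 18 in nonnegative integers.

2

gcd(4, 3) = 1.
By Bézout, 3*(-1) + 4*(1) = 1.
One solution: (2, 3).
General: a = 2 + 4t, b = 3 - 3t.
a ≥ 0 ⇒ t ≥ 0; b ≥ 0 ⇒ t ≤ 1. So t ∈ [0, 1]: 2 solutions.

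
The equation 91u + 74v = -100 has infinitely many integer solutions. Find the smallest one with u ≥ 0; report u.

42

gcd(91, 74):
  91 = 1*74 + 17
  74 = 4*17 + 6
  17 = 2*6 + 5
  6 = 1*5 + 1
  5 = 5*1
so gcd(91, 74) = 1.
1 divides -100, so solutions exist.
Back-substitute for Bézout coefficients:
  1 = 6 - 1*5
  ... = 91*(-13) + 74*(16)
Scale by -100/1 = -100: (u₀, v₀) = (1300, -1600).
General solution: u = 1300 + 74t, v = -1600 - 91t for integer t.
u ≥ 0: smallest is 1300 mod 74 = 42 (at t = -17), with v = -53.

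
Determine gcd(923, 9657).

1

gcd(9657, 923) = 1  (9657 = 10*923 + 427, 923 = 2*427 + 69, 427 = 6*69 + 13, 69 = 5*13 + 4, 13 = 3*4 + 1, 4 = 4*1).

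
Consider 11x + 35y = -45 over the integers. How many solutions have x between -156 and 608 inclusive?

21

gcd(35, 11) = 1  (35 = 3*11 + 2, 11 = 5*2 + 1, 2 = 2*1).
Back-substituting, 11*(16) + 35*(-5) = 1.
Scale by -45: particular solution (-720, 225); reduce x mod 35: (15, -6).
General solution: x = 15 + 35t, y = -6 - 11t for integer t.
-156 ≤ 15 + 35t ≤ 608 gives t ∈ [-4, 16], which is 21 values.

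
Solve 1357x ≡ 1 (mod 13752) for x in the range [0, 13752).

gcd(13752, 1357):
  13752 = 10·1357 + 182
  1357 = 7·182 + 83
  182 = 2·83 + 16
  83 = 5·16 + 3
  16 = 5·3 + 1
  3 = 3·1
so gcd(13752, 1357) = 1.
Back-substitute for Bézout coefficients:
  1 = 16 - 5·3
  ... = 1357·(-4307) + 13752·(425)
So 1357·-4307 ≡ 1 (mod 13752), and -4307 mod 13752 = 9445.

9445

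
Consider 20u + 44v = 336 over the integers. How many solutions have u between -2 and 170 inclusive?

15

gcd(44, 20) = 4  (44 = 2×20 + 4, 20 = 5×4).
Back-substituting, 20×(-2) + 44×(1) = 4.
Scale by 84: particular solution (-168, 84); reduce u mod 11: (8, 4).
General solution: u = 8 + 11t, v = 4 - 5t for integer t.
-2 ≤ 8 + 11t ≤ 170 gives t ∈ [0, 14], which is 15 values.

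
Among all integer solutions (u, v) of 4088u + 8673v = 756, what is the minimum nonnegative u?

gcd(8673, 4088) = 7  (8673 = 2*4088 + 497, 4088 = 8*497 + 112, 497 = 4*112 + 49, 112 = 2*49 + 14, 49 = 3*14 + 7, 14 = 2*7).
7 divides 756, so solutions exist.
Back-substituting, 4088*(-541) + 8673*(255) = 7.
Scale by 756/7 = 108: (u₀, v₀) = (-58428, 27540).
General solution: u = -58428 + 1239t, v = 27540 - 584t for integer t.
u ≥ 0: smallest is -58428 mod 1239 = 1044 (at t = 48), with v = -492.

1044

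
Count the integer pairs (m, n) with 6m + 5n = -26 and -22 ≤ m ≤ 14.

8

gcd(6, 5) = 1.
By Bézout, 6*(1) + 5*(-1) = 1.
Particular solution: (4, -10).
General solution: m = 4 + 5t, n = -10 - 6t for integer t.
-22 ≤ 4 + 5t ≤ 14 gives t ∈ [-5, 2], which is 8 values.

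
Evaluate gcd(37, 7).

gcd(37, 7):
  37 = 5·7 + 2
  7 = 3·2 + 1
  2 = 2·1
so gcd(37, 7) = 1.

1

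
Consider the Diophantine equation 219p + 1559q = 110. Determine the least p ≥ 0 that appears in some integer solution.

gcd(1559, 219) = 1.
1 divides 110, so solutions exist.
By Bézout, 219×(-420) + 1559×(59) = 1.
Scale by 110/1 = 110: (p₀, q₀) = (-46200, 6490).
General solution: p = -46200 + 1559t, q = 6490 - 219t for integer t.
p ≥ 0: smallest is -46200 mod 1559 = 570 (at t = 30), with q = -80.

570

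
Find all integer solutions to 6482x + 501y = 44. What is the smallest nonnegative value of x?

241

gcd(6482, 501):
  6482 = 12*501 + 470
  501 = 1*470 + 31
  470 = 15*31 + 5
  31 = 6*5 + 1
  5 = 5*1
so gcd(6482, 501) = 1.
1 divides 44, so solutions exist.
Back-substitute for Bézout coefficients:
  1 = 31 - 6*5
  ... = 6482*(-97) + 501*(1255)
Scale by 44/1 = 44: (x₀, y₀) = (-4268, 55220).
General solution: x = -4268 + 501t, y = 55220 - 6482t for integer t.
x ≥ 0: smallest is -4268 mod 501 = 241 (at t = 9), with y = -3118.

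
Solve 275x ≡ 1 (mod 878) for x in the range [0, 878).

265

gcd(878, 275):
  878 = 3*275 + 53
  275 = 5*53 + 10
  53 = 5*10 + 3
  10 = 3*3 + 1
  3 = 3*1
so gcd(878, 275) = 1.
Back-substitute for Bézout coefficients:
  1 = 10 - 3*3
  ... = 275*(265) + 878*(-83)
So 275*265 ≡ 1 (mod 878), and 265 mod 878 = 265.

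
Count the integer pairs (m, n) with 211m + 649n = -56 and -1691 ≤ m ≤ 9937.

gcd(649, 211) = 1  (649 = 3*211 + 16, 211 = 13*16 + 3, 16 = 5*3 + 1, 3 = 3*1).
Back-substituting, 211*(-203) + 649*(66) = 1.
Scale by -56: particular solution (11368, -3696); reduce m mod 649: (335, -109).
General solution: m = 335 + 649t, n = -109 - 211t for integer t.
-1691 ≤ 335 + 649t ≤ 9937 gives t ∈ [-3, 14], which is 18 values.

18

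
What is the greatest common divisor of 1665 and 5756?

gcd(5756, 1665):
  5756 = 3·1665 + 761
  1665 = 2·761 + 143
  761 = 5·143 + 46
  143 = 3·46 + 5
  46 = 9·5 + 1
  5 = 5·1
so gcd(5756, 1665) = 1.

1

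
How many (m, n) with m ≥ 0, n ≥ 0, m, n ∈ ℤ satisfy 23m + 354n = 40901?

5

gcd(354, 23) = 1.
By Bézout, 23*(77) + 354*(-5) = 1.
One solution: (193, 103).
General: m = 193 + 354t, n = 103 - 23t.
m ≥ 0 ⇒ t ≥ 0; n ≥ 0 ⇒ t ≤ 4. So t ∈ [0, 4]: 5 solutions.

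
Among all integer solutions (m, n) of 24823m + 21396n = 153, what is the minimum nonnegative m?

1923

gcd(24823, 21396) = 1  (24823 = 1*21396 + 3427, 21396 = 6*3427 + 834, 3427 = 4*834 + 91, 834 = 9*91 + 15, 91 = 6*15 + 1, 15 = 15*1).
1 divides 153, so solutions exist.
Back-substituting, 24823*(1411) + 21396*(-1637) = 1.
Scale by 153/1 = 153: (m₀, n₀) = (215883, -250461).
General solution: m = 215883 + 21396t, n = -250461 - 24823t for integer t.
m ≥ 0: smallest is 215883 mod 21396 = 1923 (at t = -10), with n = -2231.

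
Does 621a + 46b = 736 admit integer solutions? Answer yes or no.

yes

gcd(621, 46):
  621 = 13*46 + 23
  46 = 2*23
so gcd(621, 46) = 23.
23 divides 736, so integer solutions exist.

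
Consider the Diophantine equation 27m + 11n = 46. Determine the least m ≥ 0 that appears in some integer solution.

gcd(27, 11) = 1.
1 divides 46, so solutions exist.
By Bézout, 27·(-2) + 11·(5) = 1.
Scale by 46/1 = 46: (m₀, n₀) = (-92, 230).
General solution: m = -92 + 11t, n = 230 - 27t for integer t.
m ≥ 0: smallest is -92 mod 11 = 7 (at t = 9), with n = -13.

7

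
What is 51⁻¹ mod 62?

gcd(62, 51) = 1  (62 = 1·51 + 11, 51 = 4·11 + 7, 11 = 1·7 + 4, 7 = 1·4 + 3, 4 = 1·3 + 1, 3 = 3·1).
Back-substituting, 51·(-17) + 62·(14) = 1.
So 51·-17 ≡ 1 (mod 62), and -17 mod 62 = 45.

45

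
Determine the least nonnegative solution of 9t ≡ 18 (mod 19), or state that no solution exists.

2

gcd(19, 9) = 1.
1 divides 18, so solutions exist.
By Bézout, 9×(-2) + 19×(1) = 1.
So 9×(-2) ≡ 1 (mod 19); multiply by 18: t ≡ -36 (mod 19).
Smallest nonnegative: t = -36 mod 19 = 2.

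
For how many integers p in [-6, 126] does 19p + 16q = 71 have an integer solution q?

gcd(19, 16) = 1  (19 = 1*16 + 3, 16 = 5*3 + 1, 3 = 3*1).
Back-substituting, 19*(-5) + 16*(6) = 1.
Scale by 71: particular solution (-355, 426); reduce p mod 16: (13, -11).
General solution: p = 13 + 16t, q = -11 - 19t for integer t.
-6 ≤ 13 + 16t ≤ 126 gives t ∈ [-1, 7], which is 9 values.

9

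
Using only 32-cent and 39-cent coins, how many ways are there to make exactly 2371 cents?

Need nonnegative integers with 32j + 39k = 2371.
gcd(32, 39) = 1, and 32·(11) + 39·(-9) = 1.
So (j₀, k₀) = (26081, -21339); general j = 26081 + 39t, k = -21339 - 32t.
j ≥ 0 ⇒ t ≥ -668; k ≥ 0 ⇒ t ≤ -667. That's 2 values of t.

2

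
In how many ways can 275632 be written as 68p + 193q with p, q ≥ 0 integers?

21

gcd(193, 68) = 1  (193 = 2·68 + 57, 68 = 1·57 + 11, 57 = 5·11 + 2, 11 = 5·2 + 1, 2 = 2·1).
Back-substituting, 68·(88) + 193·(-31) = 1.
Scale by 275632: one solution is (24255616, -8544592). Reduce p mod 193: (148, 1376).
General: p = 148 + 193t, q = 1376 - 68t.
p ≥ 0 ⇒ t ≥ 0; q ≥ 0 ⇒ t ≤ 20. So t ∈ [0, 20]: 21 solutions.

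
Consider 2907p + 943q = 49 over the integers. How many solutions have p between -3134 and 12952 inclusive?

17

gcd(2907, 943) = 1.
By Bézout, 2907·(133) + 943·(-410) = 1.
Particular solution: (859, -2648).
General solution: p = 859 + 943t, q = -2648 - 2907t for integer t.
-3134 ≤ 859 + 943t ≤ 12952 gives t ∈ [-4, 12], which is 17 values.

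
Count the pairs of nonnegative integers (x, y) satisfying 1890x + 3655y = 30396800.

gcd(3655, 1890):
  3655 = 1×1890 + 1765
  1890 = 1×1765 + 125
  1765 = 14×125 + 15
  125 = 8×15 + 5
  15 = 3×5
so gcd(3655, 1890) = 5.
Back-substitute for Bézout coefficients:
  5 = 125 - 8×15
  ... = 1890×(234) + 3655×(-121)
Scale by 6079360: one solution is (1422570240, -735602560). Reduce x mod 731: (380, 8120).
General: x = 380 + 731t, y = 8120 - 378t.
x ≥ 0 ⇒ t ≥ 0; y ≥ 0 ⇒ t ≤ 21. So t ∈ [0, 21]: 22 solutions.

22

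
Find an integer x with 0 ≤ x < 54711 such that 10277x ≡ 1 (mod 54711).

gcd(54711, 10277) = 1  (54711 = 5·10277 + 3326, 10277 = 3·3326 + 299, 3326 = 11·299 + 37, 299 = 8·37 + 3, 37 = 12·3 + 1, 3 = 3·1).
Back-substituting, 10277·(-17749) + 54711·(3334) = 1.
So 10277·-17749 ≡ 1 (mod 54711), and -17749 mod 54711 = 36962.

36962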